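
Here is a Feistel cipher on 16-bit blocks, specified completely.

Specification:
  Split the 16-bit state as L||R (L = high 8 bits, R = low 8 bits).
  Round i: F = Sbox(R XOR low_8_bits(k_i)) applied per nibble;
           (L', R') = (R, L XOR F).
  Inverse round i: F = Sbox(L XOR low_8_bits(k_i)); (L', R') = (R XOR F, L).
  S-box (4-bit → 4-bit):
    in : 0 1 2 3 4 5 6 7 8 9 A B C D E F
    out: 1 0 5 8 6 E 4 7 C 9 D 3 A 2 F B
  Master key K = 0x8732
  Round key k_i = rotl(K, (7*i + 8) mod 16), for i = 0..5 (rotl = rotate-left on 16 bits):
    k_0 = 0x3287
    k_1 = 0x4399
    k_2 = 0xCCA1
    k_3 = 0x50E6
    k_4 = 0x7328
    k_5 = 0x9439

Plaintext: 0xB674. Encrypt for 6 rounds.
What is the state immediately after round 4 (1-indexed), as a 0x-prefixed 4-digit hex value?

0x6B21

s_0 = plaintext = 0xB674
s_1 = Round(s_0, k_0) = 0x740E
s_2 = Round(s_1, k_1) = 0x0EE3
s_3 = Round(s_2, k_2) = 0xE36B
s_4 = Round(s_3, k_3) = 0x6B21
s_5 = Round(s_4, k_4) = 0x2172
s_6 = Round(s_5, k_5) = 0x7242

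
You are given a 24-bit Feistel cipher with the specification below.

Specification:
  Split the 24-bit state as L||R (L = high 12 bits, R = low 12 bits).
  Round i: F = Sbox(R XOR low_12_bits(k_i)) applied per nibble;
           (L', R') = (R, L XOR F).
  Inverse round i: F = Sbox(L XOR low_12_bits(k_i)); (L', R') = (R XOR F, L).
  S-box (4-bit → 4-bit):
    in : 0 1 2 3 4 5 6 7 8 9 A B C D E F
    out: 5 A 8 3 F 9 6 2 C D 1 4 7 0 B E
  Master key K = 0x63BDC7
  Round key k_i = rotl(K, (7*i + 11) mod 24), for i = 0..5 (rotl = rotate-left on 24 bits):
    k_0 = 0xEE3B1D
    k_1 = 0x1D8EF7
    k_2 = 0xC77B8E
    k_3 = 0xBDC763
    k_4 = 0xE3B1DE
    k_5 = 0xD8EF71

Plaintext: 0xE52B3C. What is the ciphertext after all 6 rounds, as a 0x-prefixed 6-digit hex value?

s_0 = plaintext = 0xE52B3C
s_1 = Round(s_0, k_0) = 0xB3CBD8
s_2 = Round(s_1, k_1) = 0xBD82B2
s_3 = Round(s_2, k_2) = 0x2B26EF
s_4 = Round(s_3, k_3) = 0x6EF875
s_5 = Round(s_4, k_4) = 0x875BFB
s_6 = Round(s_5, k_5) = 0xBFB7B4

0xBFB7B4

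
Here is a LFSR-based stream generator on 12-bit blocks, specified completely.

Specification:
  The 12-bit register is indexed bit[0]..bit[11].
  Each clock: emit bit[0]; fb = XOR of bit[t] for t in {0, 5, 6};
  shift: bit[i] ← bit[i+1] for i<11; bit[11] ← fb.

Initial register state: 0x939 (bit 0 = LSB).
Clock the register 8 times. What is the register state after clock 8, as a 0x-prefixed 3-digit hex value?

0x549

reg_0 = 0x939
clock 1: out=1, reg = 0x49C
clock 2: out=0, reg = 0x24E
clock 3: out=0, reg = 0x927
clock 4: out=1, reg = 0x493
clock 5: out=1, reg = 0xA49
clock 6: out=1, reg = 0x524
clock 7: out=0, reg = 0xA92
clock 8: out=0, reg = 0x549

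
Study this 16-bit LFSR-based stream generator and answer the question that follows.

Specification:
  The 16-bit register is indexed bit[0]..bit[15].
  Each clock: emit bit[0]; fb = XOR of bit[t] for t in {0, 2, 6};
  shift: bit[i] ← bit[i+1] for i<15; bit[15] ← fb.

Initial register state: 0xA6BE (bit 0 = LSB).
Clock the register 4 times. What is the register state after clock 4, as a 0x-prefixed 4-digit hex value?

0xBA6B

reg_0 = 0xA6BE
clock 1: out=0, reg = 0xD35F
clock 2: out=1, reg = 0xE9AF
clock 3: out=1, reg = 0x74D7
clock 4: out=1, reg = 0xBA6B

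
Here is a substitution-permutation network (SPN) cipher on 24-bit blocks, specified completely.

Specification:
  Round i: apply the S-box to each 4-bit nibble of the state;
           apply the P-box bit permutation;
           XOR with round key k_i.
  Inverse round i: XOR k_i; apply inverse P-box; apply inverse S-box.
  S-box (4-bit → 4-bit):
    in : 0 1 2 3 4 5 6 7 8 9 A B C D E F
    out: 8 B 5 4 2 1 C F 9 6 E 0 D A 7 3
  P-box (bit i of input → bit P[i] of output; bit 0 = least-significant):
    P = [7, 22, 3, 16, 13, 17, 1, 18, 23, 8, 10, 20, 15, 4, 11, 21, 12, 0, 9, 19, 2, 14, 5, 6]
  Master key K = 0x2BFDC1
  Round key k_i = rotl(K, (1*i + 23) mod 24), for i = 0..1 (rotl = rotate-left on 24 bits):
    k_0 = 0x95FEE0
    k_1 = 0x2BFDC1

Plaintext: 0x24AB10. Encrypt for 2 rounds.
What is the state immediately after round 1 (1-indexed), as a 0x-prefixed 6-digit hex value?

0xB2D6D5

s_0 = plaintext = 0x24AB10
s_1 = Round(s_0, k_0) = 0xB2D6D5
s_2 = Round(s_1, k_1) = 0x1DEB51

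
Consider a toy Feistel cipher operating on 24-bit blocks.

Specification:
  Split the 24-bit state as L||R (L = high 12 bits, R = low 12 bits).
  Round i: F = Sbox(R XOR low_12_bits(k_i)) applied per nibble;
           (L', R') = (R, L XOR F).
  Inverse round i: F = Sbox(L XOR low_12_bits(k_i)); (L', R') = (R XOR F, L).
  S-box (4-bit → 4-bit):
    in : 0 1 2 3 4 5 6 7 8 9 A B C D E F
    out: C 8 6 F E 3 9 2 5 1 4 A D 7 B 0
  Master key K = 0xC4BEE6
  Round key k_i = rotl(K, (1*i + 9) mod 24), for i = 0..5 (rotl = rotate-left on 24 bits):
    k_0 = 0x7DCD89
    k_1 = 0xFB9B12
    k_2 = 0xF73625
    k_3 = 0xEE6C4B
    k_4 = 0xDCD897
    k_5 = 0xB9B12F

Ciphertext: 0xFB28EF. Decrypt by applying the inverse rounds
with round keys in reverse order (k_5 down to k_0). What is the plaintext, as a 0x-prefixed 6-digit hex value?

s_0 = ciphertext = 0xFB28EF
s_1 = InvRound(s_0, k_5) = 0x3F8FB2
s_2 = InvRound(s_1, k_4) = 0x5223F8
s_3 = InvRound(s_2, k_3) = 0x269522
s_4 = InvRound(s_3, k_2) = 0xBCF269
s_5 = InvRound(s_4, k_1) = 0xE1EBCF
s_6 = InvRound(s_5, k_0) = 0x4DDE1E

0x4DDE1E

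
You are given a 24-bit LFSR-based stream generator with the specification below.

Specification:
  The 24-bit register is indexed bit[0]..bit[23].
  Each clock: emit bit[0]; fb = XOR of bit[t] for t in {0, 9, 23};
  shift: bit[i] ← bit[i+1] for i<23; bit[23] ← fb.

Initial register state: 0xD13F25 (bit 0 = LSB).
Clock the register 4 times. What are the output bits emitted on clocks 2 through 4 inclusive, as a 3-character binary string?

reg_0 = 0xD13F25
clock 1: out=1, reg = 0xE89F92
clock 2: out=0, reg = 0x744FC9
clock 3: out=1, reg = 0x3A27E4
clock 4: out=0, reg = 0x9D13F2

010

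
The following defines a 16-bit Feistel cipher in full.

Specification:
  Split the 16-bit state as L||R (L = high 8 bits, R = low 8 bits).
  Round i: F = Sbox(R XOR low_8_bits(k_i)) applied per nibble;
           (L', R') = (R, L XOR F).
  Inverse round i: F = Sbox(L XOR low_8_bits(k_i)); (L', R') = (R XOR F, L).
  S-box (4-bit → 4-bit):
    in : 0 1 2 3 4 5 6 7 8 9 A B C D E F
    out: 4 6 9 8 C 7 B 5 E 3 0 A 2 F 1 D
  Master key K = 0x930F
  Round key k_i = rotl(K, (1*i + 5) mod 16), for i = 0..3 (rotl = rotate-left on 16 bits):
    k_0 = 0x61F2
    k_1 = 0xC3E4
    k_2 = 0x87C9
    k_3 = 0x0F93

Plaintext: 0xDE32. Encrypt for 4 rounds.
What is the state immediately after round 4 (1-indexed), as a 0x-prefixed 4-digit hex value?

s_0 = plaintext = 0xDE32
s_1 = Round(s_0, k_0) = 0x32FA
s_2 = Round(s_1, k_1) = 0xFA53
s_3 = Round(s_2, k_2) = 0x53CA
s_4 = Round(s_3, k_3) = 0xCA20

0xCA20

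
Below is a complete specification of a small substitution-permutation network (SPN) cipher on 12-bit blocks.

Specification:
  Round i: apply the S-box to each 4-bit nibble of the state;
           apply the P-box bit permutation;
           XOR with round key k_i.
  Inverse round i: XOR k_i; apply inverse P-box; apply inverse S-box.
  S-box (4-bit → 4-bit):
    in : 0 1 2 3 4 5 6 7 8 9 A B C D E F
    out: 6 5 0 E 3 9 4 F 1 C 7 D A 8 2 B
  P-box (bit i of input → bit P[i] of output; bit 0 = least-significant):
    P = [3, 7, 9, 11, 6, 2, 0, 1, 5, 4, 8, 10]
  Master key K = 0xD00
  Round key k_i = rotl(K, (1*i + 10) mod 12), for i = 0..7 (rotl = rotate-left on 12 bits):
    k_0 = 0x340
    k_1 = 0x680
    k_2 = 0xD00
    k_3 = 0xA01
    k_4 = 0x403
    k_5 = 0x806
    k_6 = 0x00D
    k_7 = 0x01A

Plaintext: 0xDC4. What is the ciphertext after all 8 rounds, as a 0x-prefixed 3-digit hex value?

s_0 = plaintext = 0xDC4
s_1 = Round(s_0, k_0) = 0x7CE
s_2 = Round(s_1, k_1) = 0x336
s_3 = Round(s_2, k_2) = 0xA17
s_4 = Round(s_3, k_3) = 0x1F8
s_5 = Round(s_4, k_4) = 0x56D
s_6 = Round(s_5, k_5) = 0x427
s_7 = Round(s_6, k_6) = 0xAB5
s_8 = Round(s_7, k_7) = 0x961

0x961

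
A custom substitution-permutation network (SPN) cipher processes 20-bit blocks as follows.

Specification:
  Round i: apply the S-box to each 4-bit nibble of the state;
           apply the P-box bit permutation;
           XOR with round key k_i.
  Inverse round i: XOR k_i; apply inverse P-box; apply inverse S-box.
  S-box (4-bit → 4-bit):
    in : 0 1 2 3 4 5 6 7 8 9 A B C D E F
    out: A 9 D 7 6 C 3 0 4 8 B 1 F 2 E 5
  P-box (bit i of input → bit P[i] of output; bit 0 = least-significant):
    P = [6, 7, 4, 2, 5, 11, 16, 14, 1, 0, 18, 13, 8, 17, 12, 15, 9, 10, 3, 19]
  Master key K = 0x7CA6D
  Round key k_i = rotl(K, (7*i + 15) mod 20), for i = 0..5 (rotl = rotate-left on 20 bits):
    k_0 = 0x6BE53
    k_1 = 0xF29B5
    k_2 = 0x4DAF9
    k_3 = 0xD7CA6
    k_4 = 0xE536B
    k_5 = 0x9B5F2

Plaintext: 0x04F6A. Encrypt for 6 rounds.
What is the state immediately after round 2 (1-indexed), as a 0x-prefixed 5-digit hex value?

0x9888B

s_0 = plaintext = 0x04F6A
s_1 = Round(s_0, k_0) = 0x8A2B5
s_2 = Round(s_1, k_1) = 0x9888B
s_3 = Round(s_2, k_2) = 0x9CAB9
s_4 = Round(s_3, k_3) = 0x7CD81
s_5 = Round(s_4, k_4) = 0xDC22E
s_6 = Round(s_5, k_5) = 0xE4044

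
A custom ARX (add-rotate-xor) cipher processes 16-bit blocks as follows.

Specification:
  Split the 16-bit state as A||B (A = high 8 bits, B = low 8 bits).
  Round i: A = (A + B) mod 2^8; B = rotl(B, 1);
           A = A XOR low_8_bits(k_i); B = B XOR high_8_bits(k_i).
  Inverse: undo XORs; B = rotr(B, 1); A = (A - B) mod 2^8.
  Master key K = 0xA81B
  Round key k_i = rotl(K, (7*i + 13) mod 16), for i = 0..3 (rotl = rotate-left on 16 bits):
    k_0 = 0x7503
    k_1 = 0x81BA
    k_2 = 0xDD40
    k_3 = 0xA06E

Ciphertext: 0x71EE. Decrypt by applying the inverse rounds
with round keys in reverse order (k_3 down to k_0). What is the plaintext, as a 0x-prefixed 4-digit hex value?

s_0 = ciphertext = 0x71EE
s_1 = InvRound(s_0, k_3) = 0xF827
s_2 = InvRound(s_1, k_2) = 0x3B7D
s_3 = InvRound(s_2, k_1) = 0x037E
s_4 = InvRound(s_3, k_0) = 0x7B85

0x7B85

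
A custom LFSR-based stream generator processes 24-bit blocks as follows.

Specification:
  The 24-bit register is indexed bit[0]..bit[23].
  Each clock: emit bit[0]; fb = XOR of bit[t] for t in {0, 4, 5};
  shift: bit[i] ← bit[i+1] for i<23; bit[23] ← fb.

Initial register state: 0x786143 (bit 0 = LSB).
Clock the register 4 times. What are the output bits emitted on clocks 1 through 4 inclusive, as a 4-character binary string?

reg_0 = 0x786143
clock 1: out=1, reg = 0xBC30A1
clock 2: out=1, reg = 0x5E1850
clock 3: out=0, reg = 0xAF0C28
clock 4: out=0, reg = 0xD78614

1100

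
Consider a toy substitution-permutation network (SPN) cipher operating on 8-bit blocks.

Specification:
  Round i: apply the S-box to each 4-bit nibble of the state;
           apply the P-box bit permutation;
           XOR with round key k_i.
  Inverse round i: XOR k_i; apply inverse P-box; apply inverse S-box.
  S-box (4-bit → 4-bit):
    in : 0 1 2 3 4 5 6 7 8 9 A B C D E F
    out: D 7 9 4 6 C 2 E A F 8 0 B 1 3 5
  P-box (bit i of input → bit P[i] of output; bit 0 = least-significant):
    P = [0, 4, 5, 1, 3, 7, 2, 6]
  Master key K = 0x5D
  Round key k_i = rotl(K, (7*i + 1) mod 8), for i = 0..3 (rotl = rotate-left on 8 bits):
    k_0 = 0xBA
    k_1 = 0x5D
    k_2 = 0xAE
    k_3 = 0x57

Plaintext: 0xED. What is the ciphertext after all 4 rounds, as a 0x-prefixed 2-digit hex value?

s_0 = plaintext = 0xED
s_1 = Round(s_0, k_0) = 0x33
s_2 = Round(s_1, k_1) = 0x79
s_3 = Round(s_2, k_2) = 0x59
s_4 = Round(s_3, k_3) = 0x20

0x20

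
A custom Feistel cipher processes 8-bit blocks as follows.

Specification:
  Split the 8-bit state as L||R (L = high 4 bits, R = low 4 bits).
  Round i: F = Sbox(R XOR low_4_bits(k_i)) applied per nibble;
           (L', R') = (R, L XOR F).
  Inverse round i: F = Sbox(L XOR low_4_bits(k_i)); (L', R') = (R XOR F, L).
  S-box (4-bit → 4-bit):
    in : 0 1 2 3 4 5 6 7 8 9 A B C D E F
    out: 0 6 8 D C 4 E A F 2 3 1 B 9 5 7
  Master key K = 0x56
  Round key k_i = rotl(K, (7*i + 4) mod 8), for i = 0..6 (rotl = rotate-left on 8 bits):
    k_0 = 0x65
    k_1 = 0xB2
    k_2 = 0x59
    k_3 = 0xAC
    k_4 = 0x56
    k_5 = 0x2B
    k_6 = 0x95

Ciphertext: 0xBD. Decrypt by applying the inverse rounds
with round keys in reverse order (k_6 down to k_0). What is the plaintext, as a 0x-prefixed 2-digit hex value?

0x10

s_0 = ciphertext = 0xBD
s_1 = InvRound(s_0, k_6) = 0x8B
s_2 = InvRound(s_1, k_5) = 0x68
s_3 = InvRound(s_2, k_4) = 0x86
s_4 = InvRound(s_3, k_3) = 0xA8
s_5 = InvRound(s_4, k_2) = 0x5A
s_6 = InvRound(s_5, k_1) = 0x05
s_7 = InvRound(s_6, k_0) = 0x10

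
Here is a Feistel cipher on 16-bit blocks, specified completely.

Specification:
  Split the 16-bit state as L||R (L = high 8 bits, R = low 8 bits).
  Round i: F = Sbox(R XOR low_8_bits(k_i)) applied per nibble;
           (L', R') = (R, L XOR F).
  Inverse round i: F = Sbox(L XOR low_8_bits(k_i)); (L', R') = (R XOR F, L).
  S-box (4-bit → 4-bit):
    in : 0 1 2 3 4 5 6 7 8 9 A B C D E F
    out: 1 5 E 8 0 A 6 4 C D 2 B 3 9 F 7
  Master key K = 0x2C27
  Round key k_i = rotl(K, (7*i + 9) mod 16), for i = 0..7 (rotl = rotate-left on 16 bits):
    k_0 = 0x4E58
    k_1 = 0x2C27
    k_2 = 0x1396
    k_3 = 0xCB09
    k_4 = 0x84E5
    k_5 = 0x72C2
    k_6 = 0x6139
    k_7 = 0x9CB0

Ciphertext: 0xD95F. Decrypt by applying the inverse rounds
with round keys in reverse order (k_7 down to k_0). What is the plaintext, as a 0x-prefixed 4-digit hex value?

s_0 = ciphertext = 0xD95F
s_1 = InvRound(s_0, k_7) = 0x32D9
s_2 = InvRound(s_1, k_6) = 0xC232
s_3 = InvRound(s_2, k_5) = 0x23C2
s_4 = InvRound(s_3, k_4) = 0xF423
s_5 = InvRound(s_4, k_3) = 0x5AF4
s_6 = InvRound(s_5, k_2) = 0xC75A
s_7 = InvRound(s_6, k_1) = 0xABC7
s_8 = InvRound(s_7, k_0) = 0xBFAB

0xBFAB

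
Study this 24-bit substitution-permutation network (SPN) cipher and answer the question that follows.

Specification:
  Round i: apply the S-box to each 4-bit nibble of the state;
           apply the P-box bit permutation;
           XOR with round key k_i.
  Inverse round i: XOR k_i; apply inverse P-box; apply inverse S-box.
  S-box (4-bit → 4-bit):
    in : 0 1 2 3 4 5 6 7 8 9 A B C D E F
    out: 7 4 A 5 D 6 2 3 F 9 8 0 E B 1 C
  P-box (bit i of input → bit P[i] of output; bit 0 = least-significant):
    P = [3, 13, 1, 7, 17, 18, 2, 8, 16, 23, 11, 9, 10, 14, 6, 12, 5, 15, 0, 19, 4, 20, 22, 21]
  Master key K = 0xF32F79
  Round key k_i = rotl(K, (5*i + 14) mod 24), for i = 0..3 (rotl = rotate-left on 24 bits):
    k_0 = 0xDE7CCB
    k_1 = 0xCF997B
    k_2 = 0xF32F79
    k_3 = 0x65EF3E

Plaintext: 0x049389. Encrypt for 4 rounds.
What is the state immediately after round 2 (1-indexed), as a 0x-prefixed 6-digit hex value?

0xB9F16A

s_0 = plaintext = 0x049389
s_1 = Round(s_0, k_0) = 0x816176
s_2 = Round(s_1, k_1) = 0xB9F16A
s_3 = Round(s_2, k_2) = 0xFF3799
s_4 = Round(s_3, k_3) = 0x8EEAF7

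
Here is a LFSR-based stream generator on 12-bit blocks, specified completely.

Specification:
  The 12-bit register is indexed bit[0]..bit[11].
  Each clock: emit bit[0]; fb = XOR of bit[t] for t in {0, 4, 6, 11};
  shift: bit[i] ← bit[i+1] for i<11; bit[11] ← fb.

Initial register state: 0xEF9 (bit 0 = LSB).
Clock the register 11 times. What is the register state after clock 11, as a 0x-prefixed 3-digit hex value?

0xDC9

reg_0 = 0xEF9
clock 1: out=1, reg = 0x77C
clock 2: out=0, reg = 0x3BE
clock 3: out=0, reg = 0x9DF
clock 4: out=1, reg = 0x4EF
clock 5: out=1, reg = 0x277
clock 6: out=1, reg = 0x93B
clock 7: out=1, reg = 0xC9D
clock 8: out=1, reg = 0xE4E
clock 9: out=0, reg = 0x727
clock 10: out=1, reg = 0xB93
clock 11: out=1, reg = 0xDC9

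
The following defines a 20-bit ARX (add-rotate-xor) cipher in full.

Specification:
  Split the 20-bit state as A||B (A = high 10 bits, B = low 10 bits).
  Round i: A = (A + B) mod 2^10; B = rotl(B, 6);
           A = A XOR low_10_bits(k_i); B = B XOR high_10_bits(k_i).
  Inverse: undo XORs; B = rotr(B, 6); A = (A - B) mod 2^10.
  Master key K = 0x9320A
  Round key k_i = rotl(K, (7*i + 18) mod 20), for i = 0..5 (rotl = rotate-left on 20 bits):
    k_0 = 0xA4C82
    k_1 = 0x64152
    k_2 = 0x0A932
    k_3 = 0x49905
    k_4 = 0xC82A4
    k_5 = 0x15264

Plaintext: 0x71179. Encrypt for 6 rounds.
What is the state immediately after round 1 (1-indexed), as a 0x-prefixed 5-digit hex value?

0xEFCC4

s_0 = plaintext = 0x71179
s_1 = Round(s_0, k_0) = 0xEFCC4
s_2 = Round(s_1, k_1) = 0x7449C
s_3 = Round(s_2, k_2) = 0xD7F23
s_4 = Round(s_3, k_3) = 0xE1DD4
s_5 = Round(s_4, k_4) = 0xFFE3D
s_6 = Round(s_5, k_5) = 0x16337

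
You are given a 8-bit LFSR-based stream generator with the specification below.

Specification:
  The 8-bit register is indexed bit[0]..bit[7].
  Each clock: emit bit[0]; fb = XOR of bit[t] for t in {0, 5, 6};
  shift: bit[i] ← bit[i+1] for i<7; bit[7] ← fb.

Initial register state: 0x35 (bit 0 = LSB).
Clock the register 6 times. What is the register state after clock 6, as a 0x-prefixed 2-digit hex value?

reg_0 = 0x35
clock 1: out=1, reg = 0x1A
clock 2: out=0, reg = 0x0D
clock 3: out=1, reg = 0x86
clock 4: out=0, reg = 0x43
clock 5: out=1, reg = 0x21
clock 6: out=1, reg = 0x10

0x10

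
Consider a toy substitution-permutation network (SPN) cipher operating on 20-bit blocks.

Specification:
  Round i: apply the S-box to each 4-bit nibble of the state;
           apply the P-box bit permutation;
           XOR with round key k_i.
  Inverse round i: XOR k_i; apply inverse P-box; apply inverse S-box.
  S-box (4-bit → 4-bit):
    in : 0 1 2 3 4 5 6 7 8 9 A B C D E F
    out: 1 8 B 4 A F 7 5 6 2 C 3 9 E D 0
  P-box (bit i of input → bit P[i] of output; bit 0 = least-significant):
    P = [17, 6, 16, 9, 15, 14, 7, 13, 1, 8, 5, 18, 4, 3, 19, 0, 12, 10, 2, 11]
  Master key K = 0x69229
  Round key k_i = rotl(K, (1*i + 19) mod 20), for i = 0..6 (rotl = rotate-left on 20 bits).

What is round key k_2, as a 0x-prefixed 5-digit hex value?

0xD2452

K = 0x69229
k_0 = rotl(K, (1*0+19) mod 20) = rotl(K, 19) = 0xB4914
k_1 = rotl(K, (1*1+19) mod 20) = rotl(K, 0) = 0x69229
k_2 = rotl(K, (1*2+19) mod 20) = rotl(K, 1) = 0xD2452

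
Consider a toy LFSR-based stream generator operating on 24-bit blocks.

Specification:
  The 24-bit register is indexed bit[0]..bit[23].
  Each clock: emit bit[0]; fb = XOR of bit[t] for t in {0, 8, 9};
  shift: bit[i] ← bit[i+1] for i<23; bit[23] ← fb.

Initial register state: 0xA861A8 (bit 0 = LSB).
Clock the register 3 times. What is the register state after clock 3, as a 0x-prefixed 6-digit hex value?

0x350C35

reg_0 = 0xA861A8
clock 1: out=0, reg = 0xD430D4
clock 2: out=0, reg = 0x6A186A
clock 3: out=0, reg = 0x350C35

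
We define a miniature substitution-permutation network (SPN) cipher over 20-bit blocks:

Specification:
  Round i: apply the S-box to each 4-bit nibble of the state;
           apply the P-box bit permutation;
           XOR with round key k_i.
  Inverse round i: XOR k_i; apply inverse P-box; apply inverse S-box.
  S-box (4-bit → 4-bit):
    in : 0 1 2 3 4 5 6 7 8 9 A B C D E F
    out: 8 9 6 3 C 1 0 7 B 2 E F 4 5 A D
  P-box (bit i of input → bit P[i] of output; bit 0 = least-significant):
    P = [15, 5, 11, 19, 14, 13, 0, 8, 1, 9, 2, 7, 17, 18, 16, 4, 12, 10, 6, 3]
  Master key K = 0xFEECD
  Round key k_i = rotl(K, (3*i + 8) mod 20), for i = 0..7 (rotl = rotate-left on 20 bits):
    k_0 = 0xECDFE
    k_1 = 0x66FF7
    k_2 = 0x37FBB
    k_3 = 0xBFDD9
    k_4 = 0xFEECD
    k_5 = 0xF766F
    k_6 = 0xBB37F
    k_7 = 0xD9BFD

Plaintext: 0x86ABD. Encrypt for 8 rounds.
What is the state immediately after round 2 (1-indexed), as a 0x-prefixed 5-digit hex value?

0x089DA

s_0 = plaintext = 0x86ABD
s_1 = Round(s_0, k_0) = 0xE3273
s_2 = Round(s_1, k_1) = 0x089DA
s_3 = Round(s_2, k_2) = 0xD3582
s_4 = Round(s_3, k_3) = 0xD84BB
s_5 = Round(s_4, k_4) = 0x11738
s_6 = Round(s_5, k_5) = 0x58451
s_7 = Round(s_6, k_6) = 0x563EB
s_8 = Round(s_7, k_7) = 0x520DF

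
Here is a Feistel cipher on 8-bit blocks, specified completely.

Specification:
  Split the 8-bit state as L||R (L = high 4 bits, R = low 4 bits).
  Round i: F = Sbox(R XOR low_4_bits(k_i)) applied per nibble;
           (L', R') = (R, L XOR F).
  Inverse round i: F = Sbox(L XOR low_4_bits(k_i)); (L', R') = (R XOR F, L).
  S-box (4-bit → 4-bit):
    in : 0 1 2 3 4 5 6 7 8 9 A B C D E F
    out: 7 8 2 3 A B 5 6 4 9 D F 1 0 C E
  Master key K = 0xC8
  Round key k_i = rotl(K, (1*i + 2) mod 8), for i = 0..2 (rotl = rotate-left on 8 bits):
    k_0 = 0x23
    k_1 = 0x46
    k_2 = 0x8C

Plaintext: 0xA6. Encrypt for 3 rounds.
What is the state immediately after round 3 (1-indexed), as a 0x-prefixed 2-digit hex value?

0x00

s_0 = plaintext = 0xA6
s_1 = Round(s_0, k_0) = 0x61
s_2 = Round(s_1, k_1) = 0x10
s_3 = Round(s_2, k_2) = 0x00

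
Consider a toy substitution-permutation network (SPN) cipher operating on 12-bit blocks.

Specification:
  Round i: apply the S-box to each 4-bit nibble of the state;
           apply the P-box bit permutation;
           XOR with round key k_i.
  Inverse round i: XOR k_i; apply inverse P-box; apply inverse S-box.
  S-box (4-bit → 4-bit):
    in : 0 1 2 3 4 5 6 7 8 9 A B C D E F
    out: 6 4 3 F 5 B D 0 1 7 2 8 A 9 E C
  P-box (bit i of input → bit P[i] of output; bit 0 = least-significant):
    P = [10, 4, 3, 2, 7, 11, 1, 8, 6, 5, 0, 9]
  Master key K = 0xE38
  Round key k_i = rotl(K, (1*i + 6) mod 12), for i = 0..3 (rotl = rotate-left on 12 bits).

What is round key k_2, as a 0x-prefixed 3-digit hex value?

K = 0xE38
k_0 = rotl(K, (1*0+6) mod 12) = rotl(K, 6) = 0xE38
k_1 = rotl(K, (1*1+6) mod 12) = rotl(K, 7) = 0xC71
k_2 = rotl(K, (1*2+6) mod 12) = rotl(K, 8) = 0x8E3

0x8E3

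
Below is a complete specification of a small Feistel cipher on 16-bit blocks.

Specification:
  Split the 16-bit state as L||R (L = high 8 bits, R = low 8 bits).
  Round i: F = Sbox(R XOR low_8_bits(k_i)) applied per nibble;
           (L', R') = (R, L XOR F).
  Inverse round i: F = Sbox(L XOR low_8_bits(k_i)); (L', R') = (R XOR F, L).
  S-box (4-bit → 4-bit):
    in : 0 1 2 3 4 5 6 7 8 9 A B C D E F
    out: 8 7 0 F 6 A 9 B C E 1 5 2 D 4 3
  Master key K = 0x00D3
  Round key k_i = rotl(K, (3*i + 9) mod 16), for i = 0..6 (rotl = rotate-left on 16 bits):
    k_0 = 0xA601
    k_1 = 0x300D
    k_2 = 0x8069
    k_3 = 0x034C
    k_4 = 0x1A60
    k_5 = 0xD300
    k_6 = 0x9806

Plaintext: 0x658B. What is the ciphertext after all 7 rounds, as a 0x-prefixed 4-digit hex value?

s_0 = plaintext = 0x658B
s_1 = Round(s_0, k_0) = 0x8BA4
s_2 = Round(s_1, k_1) = 0xA495
s_3 = Round(s_2, k_2) = 0x9596
s_4 = Round(s_3, k_3) = 0x9644
s_5 = Round(s_4, k_4) = 0x4490
s_6 = Round(s_5, k_5) = 0x90AC
s_7 = Round(s_6, k_6) = 0xAC81

0xAC81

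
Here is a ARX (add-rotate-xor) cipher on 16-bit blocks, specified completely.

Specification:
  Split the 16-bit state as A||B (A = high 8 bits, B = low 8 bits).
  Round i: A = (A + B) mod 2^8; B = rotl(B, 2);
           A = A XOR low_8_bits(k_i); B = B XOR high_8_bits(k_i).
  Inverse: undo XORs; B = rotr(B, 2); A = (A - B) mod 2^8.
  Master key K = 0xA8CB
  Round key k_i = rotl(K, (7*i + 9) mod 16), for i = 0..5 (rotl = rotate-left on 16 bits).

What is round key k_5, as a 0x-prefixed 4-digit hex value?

0xBA8C

K = 0xA8CB
k_0 = rotl(K, (7*0+9) mod 16) = rotl(K, 9) = 0x9751
k_1 = rotl(K, (7*1+9) mod 16) = rotl(K, 0) = 0xA8CB
k_2 = rotl(K, (7*2+9) mod 16) = rotl(K, 7) = 0x65D4
k_3 = rotl(K, (7*3+9) mod 16) = rotl(K, 14) = 0xEA32
k_4 = rotl(K, (7*4+9) mod 16) = rotl(K, 5) = 0x1975
k_5 = rotl(K, (7*5+9) mod 16) = rotl(K, 12) = 0xBA8C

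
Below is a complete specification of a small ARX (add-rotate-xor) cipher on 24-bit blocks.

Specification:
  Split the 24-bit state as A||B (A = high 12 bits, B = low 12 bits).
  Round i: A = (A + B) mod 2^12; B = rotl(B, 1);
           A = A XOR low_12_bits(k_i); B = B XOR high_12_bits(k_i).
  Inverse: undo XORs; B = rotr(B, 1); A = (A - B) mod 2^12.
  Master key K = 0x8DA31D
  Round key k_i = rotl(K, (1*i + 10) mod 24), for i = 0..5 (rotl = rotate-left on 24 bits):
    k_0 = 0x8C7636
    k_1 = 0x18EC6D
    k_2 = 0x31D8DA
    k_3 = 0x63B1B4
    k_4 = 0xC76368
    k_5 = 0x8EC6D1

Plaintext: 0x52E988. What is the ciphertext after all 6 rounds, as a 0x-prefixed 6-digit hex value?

s_0 = plaintext = 0x52E988
s_1 = Round(s_0, k_0) = 0x880BD6
s_2 = Round(s_1, k_1) = 0x83B623
s_3 = Round(s_2, k_2) = 0x684F5B
s_4 = Round(s_3, k_3) = 0x46B88C
s_5 = Round(s_4, k_4) = 0xF9FD6F
s_6 = Round(s_5, k_5) = 0xBDF233

0xBDF233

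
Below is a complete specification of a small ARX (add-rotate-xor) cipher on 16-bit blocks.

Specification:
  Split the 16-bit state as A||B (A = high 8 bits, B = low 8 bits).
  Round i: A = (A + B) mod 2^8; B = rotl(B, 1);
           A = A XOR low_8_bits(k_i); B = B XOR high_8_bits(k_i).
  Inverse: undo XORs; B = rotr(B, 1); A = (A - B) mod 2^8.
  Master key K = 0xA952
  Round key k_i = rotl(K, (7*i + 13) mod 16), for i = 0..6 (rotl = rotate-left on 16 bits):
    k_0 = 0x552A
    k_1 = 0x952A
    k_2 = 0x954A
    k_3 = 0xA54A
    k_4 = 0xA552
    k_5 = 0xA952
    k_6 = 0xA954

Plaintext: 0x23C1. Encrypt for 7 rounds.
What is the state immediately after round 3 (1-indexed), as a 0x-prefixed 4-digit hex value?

0x8CE5

s_0 = plaintext = 0x23C1
s_1 = Round(s_0, k_0) = 0xCED6
s_2 = Round(s_1, k_1) = 0x8E38
s_3 = Round(s_2, k_2) = 0x8CE5
s_4 = Round(s_3, k_3) = 0x3B6E
s_5 = Round(s_4, k_4) = 0xFB79
s_6 = Round(s_5, k_5) = 0x265B
s_7 = Round(s_6, k_6) = 0xD51F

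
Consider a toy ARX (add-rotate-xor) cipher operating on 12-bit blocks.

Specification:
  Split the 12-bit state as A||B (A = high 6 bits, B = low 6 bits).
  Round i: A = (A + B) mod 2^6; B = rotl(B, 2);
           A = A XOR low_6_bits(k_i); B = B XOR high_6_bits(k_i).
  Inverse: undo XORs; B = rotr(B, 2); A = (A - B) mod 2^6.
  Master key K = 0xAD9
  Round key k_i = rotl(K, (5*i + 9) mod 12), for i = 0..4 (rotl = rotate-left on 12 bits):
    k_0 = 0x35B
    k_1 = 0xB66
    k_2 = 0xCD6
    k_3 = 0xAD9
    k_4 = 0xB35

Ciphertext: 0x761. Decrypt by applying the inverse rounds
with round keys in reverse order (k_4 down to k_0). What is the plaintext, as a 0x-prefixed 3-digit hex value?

s_0 = ciphertext = 0x761
s_1 = InvRound(s_0, k_4) = 0x553
s_2 = InvRound(s_1, k_3) = 0xF8E
s_3 = InvRound(s_2, k_2) = 0x25F
s_4 = InvRound(s_3, k_1) = 0x0EC
s_5 = InvRound(s_4, k_0) = 0x018

0x018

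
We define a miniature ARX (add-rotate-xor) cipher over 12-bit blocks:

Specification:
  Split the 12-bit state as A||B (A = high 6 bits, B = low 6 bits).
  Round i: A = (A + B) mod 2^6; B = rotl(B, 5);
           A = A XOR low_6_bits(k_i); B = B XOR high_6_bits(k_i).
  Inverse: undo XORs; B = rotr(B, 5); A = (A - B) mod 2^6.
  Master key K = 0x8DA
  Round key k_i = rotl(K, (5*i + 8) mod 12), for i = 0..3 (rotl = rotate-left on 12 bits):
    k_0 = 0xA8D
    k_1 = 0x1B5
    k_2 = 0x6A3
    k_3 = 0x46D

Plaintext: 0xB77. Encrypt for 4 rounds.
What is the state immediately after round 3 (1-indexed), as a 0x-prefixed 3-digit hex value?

0x78D

s_0 = plaintext = 0xB77
s_1 = Round(s_0, k_0) = 0xA51
s_2 = Round(s_1, k_1) = 0x3EE
s_3 = Round(s_2, k_2) = 0x78D
s_4 = Round(s_3, k_3) = 0x1B7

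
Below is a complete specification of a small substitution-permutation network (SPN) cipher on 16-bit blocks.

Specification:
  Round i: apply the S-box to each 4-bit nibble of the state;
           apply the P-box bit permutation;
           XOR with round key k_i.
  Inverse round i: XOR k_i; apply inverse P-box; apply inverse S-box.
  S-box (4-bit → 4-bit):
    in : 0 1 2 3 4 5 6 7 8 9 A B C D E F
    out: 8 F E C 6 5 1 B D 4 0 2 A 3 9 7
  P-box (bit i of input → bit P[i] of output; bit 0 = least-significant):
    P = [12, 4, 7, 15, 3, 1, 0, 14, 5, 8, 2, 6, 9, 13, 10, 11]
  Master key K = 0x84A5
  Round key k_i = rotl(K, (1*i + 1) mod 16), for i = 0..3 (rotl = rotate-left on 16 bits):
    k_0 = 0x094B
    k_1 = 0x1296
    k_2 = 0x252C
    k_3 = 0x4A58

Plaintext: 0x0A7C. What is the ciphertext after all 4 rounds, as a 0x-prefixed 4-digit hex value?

0x27CD

s_0 = plaintext = 0x0A7C
s_1 = Round(s_0, k_0) = 0xC151
s_2 = Round(s_1, k_1) = 0xAB6B
s_3 = Round(s_2, k_2) = 0x2434
s_4 = Round(s_3, k_3) = 0x27CD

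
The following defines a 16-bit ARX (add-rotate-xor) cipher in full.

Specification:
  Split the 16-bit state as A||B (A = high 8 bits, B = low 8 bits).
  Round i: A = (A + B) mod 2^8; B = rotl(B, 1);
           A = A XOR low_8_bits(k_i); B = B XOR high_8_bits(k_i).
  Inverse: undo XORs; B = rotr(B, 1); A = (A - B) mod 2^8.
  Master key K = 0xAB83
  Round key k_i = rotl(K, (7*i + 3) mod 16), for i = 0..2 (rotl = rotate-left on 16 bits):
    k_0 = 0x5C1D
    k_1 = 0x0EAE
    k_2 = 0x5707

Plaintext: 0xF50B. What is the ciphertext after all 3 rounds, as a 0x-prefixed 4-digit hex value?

0x6462

s_0 = plaintext = 0xF50B
s_1 = Round(s_0, k_0) = 0x1D4A
s_2 = Round(s_1, k_1) = 0xC99A
s_3 = Round(s_2, k_2) = 0x6462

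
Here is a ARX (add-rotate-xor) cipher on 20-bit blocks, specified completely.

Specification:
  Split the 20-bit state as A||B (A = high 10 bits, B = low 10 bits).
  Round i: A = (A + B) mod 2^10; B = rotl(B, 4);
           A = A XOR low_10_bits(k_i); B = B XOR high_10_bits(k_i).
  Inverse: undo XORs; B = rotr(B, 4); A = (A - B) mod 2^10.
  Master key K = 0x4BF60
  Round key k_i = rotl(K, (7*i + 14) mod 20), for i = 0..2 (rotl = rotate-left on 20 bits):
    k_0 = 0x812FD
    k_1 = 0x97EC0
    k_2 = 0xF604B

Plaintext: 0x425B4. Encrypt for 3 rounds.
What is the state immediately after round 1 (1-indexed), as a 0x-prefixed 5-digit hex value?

s_0 = plaintext = 0x425B4
s_1 = Round(s_0, k_0) = 0x10142
s_2 = Round(s_1, k_1) = 0xD0A7A
s_3 = Round(s_2, k_2) = 0x7DC71

0x10142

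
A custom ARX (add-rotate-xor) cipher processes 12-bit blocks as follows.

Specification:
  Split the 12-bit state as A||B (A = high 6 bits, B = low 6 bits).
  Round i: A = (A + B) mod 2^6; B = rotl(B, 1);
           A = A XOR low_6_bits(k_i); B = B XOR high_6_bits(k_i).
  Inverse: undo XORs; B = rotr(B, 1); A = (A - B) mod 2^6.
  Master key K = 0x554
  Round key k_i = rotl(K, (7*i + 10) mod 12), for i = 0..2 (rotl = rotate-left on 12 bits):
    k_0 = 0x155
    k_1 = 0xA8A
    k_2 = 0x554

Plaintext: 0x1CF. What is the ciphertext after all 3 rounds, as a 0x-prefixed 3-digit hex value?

s_0 = plaintext = 0x1CF
s_1 = Round(s_0, k_0) = 0x0DB
s_2 = Round(s_1, k_1) = 0x51C
s_3 = Round(s_2, k_2) = 0x92D

0x92D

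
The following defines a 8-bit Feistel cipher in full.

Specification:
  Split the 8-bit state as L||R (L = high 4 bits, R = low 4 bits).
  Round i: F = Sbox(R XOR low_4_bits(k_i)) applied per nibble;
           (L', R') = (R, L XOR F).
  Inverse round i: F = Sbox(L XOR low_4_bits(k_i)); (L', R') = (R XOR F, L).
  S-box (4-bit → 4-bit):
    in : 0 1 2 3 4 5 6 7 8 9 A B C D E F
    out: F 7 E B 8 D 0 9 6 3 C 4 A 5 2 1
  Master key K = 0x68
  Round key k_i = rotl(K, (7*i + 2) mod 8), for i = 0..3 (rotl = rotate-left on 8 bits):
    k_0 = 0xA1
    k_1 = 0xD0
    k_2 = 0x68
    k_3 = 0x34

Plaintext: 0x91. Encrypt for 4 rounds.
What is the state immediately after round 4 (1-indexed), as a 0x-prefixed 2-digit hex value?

s_0 = plaintext = 0x91
s_1 = Round(s_0, k_0) = 0x16
s_2 = Round(s_1, k_1) = 0x61
s_3 = Round(s_2, k_2) = 0x15
s_4 = Round(s_3, k_3) = 0x56

0x56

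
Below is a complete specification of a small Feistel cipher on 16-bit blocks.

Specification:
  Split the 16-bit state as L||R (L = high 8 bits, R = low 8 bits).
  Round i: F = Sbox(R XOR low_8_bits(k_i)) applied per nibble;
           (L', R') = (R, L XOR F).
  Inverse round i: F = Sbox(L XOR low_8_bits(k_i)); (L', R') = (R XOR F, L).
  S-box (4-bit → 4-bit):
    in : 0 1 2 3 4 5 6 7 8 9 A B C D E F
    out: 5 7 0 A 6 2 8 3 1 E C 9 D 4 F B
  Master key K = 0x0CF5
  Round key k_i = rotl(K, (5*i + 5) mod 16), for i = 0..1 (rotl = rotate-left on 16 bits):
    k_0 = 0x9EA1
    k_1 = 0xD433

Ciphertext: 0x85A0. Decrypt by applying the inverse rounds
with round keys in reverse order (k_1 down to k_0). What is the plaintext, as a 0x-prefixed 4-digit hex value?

s_0 = ciphertext = 0x85A0
s_1 = InvRound(s_0, k_1) = 0x3885
s_2 = InvRound(s_1, k_0) = 0x6B38

0x6B38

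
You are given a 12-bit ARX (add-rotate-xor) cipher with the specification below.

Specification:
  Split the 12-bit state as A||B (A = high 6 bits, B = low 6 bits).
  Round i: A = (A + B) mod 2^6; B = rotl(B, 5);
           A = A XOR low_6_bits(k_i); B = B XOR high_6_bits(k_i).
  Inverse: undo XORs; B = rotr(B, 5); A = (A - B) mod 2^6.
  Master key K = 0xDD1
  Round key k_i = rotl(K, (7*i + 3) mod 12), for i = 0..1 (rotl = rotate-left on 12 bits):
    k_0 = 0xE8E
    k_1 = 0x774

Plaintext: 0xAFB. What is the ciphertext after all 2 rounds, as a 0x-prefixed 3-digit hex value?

s_0 = plaintext = 0xAFB
s_1 = Round(s_0, k_0) = 0xA07
s_2 = Round(s_1, k_1) = 0x6FE

0x6FE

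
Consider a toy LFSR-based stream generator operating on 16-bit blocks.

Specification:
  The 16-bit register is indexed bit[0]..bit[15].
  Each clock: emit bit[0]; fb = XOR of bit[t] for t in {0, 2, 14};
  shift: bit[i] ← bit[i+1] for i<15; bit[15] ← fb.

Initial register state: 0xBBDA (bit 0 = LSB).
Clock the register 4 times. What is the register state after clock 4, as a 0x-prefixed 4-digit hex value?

reg_0 = 0xBBDA
clock 1: out=0, reg = 0x5DED
clock 2: out=1, reg = 0xAEF6
clock 3: out=0, reg = 0xD77B
clock 4: out=1, reg = 0x6BBD

0x6BBD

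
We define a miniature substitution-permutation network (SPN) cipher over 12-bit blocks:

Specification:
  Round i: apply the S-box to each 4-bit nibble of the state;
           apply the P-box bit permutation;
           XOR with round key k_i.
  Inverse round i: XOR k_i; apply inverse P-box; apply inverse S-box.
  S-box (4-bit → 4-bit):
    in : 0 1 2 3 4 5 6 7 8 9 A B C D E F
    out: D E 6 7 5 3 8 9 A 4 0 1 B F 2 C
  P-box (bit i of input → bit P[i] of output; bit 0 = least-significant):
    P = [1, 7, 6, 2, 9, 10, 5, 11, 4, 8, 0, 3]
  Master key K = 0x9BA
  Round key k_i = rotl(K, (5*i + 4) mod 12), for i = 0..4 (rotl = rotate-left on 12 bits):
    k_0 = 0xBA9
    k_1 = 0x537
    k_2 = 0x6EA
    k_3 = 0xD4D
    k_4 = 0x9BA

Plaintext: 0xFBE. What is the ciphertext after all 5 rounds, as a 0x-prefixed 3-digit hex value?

s_0 = plaintext = 0xFBE
s_1 = Round(s_0, k_0) = 0x920
s_2 = Round(s_1, k_1) = 0x150
s_3 = Round(s_2, k_2) = 0x1A5
s_4 = Round(s_3, k_3) = 0xCC6
s_5 = Round(s_4, k_4) = 0x6A6

0x6A6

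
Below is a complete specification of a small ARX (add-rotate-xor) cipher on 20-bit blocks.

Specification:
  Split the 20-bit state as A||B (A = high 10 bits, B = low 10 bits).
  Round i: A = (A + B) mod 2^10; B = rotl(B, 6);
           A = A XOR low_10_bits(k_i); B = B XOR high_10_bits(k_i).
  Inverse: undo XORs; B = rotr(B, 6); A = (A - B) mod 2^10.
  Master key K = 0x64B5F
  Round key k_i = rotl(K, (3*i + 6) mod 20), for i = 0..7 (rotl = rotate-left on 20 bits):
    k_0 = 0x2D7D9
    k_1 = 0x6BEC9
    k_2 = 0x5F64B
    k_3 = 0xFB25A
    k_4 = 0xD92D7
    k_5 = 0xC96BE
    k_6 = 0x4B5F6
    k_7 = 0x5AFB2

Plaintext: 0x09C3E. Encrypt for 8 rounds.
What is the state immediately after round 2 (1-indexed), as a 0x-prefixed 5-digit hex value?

0x0EC1C

s_0 = plaintext = 0x09C3E
s_1 = Round(s_0, k_0) = 0xEF336
s_2 = Round(s_1, k_1) = 0x0EC1C
s_3 = Round(s_2, k_2) = 0x8727C
s_4 = Round(s_3, k_3) = 0xB08CB
s_5 = Round(s_4, k_4) = 0x569A8
s_6 = Round(s_5, k_5) = 0x6F13F
s_7 = Round(s_6, k_6) = 0xC36FE
s_8 = Round(s_7, k_7) = 0x6E6C4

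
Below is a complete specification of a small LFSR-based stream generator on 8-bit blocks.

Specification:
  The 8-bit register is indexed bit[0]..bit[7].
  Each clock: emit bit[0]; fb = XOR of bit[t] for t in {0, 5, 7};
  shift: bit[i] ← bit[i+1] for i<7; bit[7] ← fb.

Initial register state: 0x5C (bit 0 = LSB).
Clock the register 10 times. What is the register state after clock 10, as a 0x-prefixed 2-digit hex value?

0xDE

reg_0 = 0x5C
clock 1: out=0, reg = 0x2E
clock 2: out=0, reg = 0x97
clock 3: out=1, reg = 0x4B
clock 4: out=1, reg = 0xA5
clock 5: out=1, reg = 0xD2
clock 6: out=0, reg = 0xE9
clock 7: out=1, reg = 0xF4
clock 8: out=0, reg = 0x7A
clock 9: out=0, reg = 0xBD
clock 10: out=1, reg = 0xDE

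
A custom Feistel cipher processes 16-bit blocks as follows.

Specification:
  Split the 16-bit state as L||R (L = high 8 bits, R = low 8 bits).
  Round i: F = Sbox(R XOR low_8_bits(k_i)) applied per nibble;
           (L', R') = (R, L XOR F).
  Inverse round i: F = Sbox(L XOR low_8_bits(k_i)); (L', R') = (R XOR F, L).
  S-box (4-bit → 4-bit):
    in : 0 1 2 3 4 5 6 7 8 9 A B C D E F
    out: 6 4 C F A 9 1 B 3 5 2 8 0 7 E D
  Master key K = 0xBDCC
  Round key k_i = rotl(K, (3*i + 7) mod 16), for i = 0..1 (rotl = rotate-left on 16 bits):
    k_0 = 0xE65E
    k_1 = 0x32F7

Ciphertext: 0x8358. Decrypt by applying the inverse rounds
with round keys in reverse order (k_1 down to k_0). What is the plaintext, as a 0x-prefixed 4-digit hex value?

s_0 = ciphertext = 0x8358
s_1 = InvRound(s_0, k_1) = 0xE283
s_2 = InvRound(s_1, k_0) = 0x03E2

0x03E2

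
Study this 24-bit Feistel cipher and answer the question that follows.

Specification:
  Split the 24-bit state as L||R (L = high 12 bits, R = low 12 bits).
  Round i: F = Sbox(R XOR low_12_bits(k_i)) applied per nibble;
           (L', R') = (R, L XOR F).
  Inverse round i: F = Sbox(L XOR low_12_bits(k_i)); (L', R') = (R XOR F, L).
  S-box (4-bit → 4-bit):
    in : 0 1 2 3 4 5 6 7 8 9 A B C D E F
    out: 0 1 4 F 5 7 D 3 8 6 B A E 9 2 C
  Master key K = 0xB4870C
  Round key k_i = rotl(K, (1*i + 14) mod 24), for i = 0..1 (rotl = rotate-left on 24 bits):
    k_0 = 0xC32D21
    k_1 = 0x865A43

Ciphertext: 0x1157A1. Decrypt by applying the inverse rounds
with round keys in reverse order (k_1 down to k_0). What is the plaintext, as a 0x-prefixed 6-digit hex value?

s_0 = ciphertext = 0x1157A1
s_1 = InvRound(s_0, k_1) = 0xDDC115
s_2 = InvRound(s_1, k_0) = 0x1DCDDC

0x1DCDDC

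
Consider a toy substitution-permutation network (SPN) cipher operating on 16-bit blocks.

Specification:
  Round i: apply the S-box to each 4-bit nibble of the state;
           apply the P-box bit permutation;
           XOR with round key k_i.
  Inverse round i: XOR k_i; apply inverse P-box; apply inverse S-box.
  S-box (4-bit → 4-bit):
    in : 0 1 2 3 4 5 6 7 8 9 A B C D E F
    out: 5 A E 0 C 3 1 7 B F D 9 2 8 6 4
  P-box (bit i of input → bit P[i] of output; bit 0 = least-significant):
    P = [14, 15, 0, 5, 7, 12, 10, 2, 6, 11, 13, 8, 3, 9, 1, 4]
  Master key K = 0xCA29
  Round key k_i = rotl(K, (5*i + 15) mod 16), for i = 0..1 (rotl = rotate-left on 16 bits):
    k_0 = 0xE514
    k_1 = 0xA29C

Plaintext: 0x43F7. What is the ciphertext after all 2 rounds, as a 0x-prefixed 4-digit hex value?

s_0 = plaintext = 0x43F7
s_1 = Round(s_0, k_0) = 0x2107
s_2 = Round(s_1, k_1) = 0x6D0F

0x6D0F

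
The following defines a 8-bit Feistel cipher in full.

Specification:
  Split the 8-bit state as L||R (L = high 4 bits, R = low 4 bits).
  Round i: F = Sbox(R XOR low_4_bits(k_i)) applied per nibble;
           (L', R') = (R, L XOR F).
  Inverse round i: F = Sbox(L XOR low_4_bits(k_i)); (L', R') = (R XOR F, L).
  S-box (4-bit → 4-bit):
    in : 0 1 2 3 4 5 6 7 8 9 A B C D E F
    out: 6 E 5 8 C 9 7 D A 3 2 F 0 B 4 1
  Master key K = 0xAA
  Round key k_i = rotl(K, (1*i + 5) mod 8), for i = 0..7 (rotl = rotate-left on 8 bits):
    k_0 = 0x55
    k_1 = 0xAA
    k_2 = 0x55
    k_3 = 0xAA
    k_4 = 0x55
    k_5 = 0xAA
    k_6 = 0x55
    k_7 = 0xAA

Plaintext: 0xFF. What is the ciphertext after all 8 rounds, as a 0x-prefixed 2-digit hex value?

0x22

s_0 = plaintext = 0xFF
s_1 = Round(s_0, k_0) = 0xFD
s_2 = Round(s_1, k_1) = 0xD2
s_3 = Round(s_2, k_2) = 0x20
s_4 = Round(s_3, k_3) = 0x00
s_5 = Round(s_4, k_4) = 0x09
s_6 = Round(s_5, k_5) = 0x98
s_7 = Round(s_6, k_6) = 0x82
s_8 = Round(s_7, k_7) = 0x22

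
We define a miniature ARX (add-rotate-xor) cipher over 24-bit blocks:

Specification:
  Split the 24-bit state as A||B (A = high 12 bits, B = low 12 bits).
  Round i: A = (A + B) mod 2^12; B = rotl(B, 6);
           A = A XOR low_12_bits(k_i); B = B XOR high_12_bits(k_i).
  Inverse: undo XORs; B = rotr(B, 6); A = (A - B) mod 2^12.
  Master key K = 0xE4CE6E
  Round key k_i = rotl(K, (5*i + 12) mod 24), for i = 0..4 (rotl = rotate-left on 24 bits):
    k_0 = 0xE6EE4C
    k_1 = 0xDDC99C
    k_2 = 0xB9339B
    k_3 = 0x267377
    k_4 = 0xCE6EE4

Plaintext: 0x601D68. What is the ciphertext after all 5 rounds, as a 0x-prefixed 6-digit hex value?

s_0 = plaintext = 0x601D68
s_1 = Round(s_0, k_0) = 0xD2545B
s_2 = Round(s_1, k_1) = 0x81CB0D
s_3 = Round(s_2, k_2) = 0x0B28FF
s_4 = Round(s_3, k_3) = 0xAC6D84
s_5 = Round(s_4, k_4) = 0x6AEDD0

0x6AEDD0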